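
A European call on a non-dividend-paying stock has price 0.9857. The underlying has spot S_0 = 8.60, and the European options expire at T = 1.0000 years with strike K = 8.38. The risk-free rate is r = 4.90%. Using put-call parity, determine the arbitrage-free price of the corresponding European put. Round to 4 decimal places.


Put-call parity: C - P = S_0 * exp(-qT) - K * exp(-rT).
S_0 * exp(-qT) = 8.6000 * 1.00000000 = 8.60000000
K * exp(-rT) = 8.3800 * 0.95218113 = 7.97927787
P = C - S*exp(-qT) + K*exp(-rT)
P = 0.9857 - 8.60000000 + 7.97927787 = 0.3650

Answer: Put price = 0.3650


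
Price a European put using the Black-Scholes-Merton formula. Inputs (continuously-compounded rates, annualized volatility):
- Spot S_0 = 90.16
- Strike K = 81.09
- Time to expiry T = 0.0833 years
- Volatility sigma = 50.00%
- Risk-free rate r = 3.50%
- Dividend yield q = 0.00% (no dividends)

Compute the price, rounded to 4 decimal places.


Answer: Price = 1.6000

Derivation:
d1 = (ln(S/K) + (r - q + 0.5*sigma^2) * T) / (sigma * sqrt(T)) = 0.82707573
d2 = d1 - sigma * sqrt(T) = 0.68276703
exp(-rT) = 0.99708875; exp(-qT) = 1.00000000
P = K * exp(-rT) * N(-d2) - S_0 * exp(-qT) * N(-d1)
N(-d1) = 0.20409707; N(-d2) = 0.24737703
P = 81.0900 * 0.99708875 * 0.24737703 - 90.1600 * 1.00000000 * 0.20409707 = 1.6000


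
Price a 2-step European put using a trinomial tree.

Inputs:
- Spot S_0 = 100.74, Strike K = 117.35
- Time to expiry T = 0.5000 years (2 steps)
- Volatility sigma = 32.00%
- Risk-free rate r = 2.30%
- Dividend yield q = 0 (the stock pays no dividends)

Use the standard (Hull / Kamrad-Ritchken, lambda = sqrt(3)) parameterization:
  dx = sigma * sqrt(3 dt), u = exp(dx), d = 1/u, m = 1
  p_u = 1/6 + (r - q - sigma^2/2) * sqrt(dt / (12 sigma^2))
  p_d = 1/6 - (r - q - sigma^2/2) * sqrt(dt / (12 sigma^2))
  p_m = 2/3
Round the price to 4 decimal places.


dt = T/N = 0.250000; dx = sigma*sqrt(3*dt) = 0.277128
u = exp(dx) = 1.319335; d = 1/u = 0.757957
p_u = 0.153947, p_m = 0.666667, p_d = 0.179386
Discount per step: exp(-r*dt) = 0.994266
Stock lattice S(k, j) with j the centered position index:
  k=0: S(0,+0) = 100.7400
  k=1: S(1,-1) = 76.3566; S(1,+0) = 100.7400; S(1,+1) = 132.9098
  k=2: S(2,-2) = 57.8751; S(2,-1) = 76.3566; S(2,+0) = 100.7400; S(2,+1) = 132.9098; S(2,+2) = 175.3527
Terminal payoffs V(N, j) = max(K - S_T, 0):
  V(2,-2) = 59.474932; V(2,-1) = 40.993374; V(2,+0) = 16.610000; V(2,+1) = 0.000000; V(2,+2) = 0.000000
Backward induction: V(k, j) = exp(-r*dt) * [p_u * V(k+1, j+1) + p_m * V(k+1, j) + p_d * V(k+1, j-1)]
  V(1,-1) = exp(-r*dt) * [p_u*16.610000 + p_m*40.993374 + p_d*59.474932] = 40.322447
  V(1,+0) = exp(-r*dt) * [p_u*0.000000 + p_m*16.610000 + p_d*40.993374] = 18.321337
  V(1,+1) = exp(-r*dt) * [p_u*0.000000 + p_m*0.000000 + p_d*16.610000] = 2.962525
  V(0,+0) = exp(-r*dt) * [p_u*2.962525 + p_m*18.321337 + p_d*40.322447] = 19.789478

Answer: Price = V(0,0) = 19.7895


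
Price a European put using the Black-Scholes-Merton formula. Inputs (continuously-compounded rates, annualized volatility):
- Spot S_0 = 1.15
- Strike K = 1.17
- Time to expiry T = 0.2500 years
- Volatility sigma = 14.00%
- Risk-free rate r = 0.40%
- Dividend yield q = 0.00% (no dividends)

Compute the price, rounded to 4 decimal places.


Answer: Price = 0.0427

Derivation:
d1 = (ln(S/K) + (r - q + 0.5*sigma^2) * T) / (sigma * sqrt(T)) = -0.19702581
d2 = d1 - sigma * sqrt(T) = -0.26702581
exp(-rT) = 0.99900050; exp(-qT) = 1.00000000
P = K * exp(-rT) * N(-d2) - S_0 * exp(-qT) * N(-d1)
N(-d1) = 0.57809633; N(-d2) = 0.60527535
P = 1.1700 * 0.99900050 * 0.60527535 - 1.1500 * 1.00000000 * 0.57809633 = 0.0427


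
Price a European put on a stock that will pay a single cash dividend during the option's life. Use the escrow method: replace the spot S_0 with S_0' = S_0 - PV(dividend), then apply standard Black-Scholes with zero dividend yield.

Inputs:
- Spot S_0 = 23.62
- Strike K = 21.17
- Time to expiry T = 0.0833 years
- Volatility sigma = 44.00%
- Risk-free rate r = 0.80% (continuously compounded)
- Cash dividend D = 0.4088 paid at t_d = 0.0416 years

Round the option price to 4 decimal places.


PV(D) = D * exp(-r * t_d) = 0.4088 * 0.99966726 = 0.40866397
S_0' = S_0 - PV(D) = 23.6200 - 0.40866397 = 23.21133603
d1 = (ln(S_0'/K) + (r + sigma^2/2)*T) / (sigma*sqrt(T)) = 0.79363906
d2 = d1 - sigma*sqrt(T) = 0.66664740
exp(-rT) = 0.99933382
N(-d1) = 0.21370279; N(-d2) = 0.25249869
P = K * exp(-rT) * N(-d2) - S_0' * N(-d1) = 21.1700 * 0.99933382 * 0.25249869 - 23.21133603 * 0.21370279 = 0.3815

Answer: Price = 0.3815


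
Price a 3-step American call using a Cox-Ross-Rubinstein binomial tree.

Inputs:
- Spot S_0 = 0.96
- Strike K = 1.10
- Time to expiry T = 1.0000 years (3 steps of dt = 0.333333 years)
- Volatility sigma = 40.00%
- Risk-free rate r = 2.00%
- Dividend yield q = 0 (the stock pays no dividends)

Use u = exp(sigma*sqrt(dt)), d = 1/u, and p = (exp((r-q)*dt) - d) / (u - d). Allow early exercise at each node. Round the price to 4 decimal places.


dt = T/N = 0.333333
u = exp(sigma*sqrt(dt)) = 1.259784; d = 1/u = 0.793787
p = (exp((r-q)*dt) - d) / (u - d) = 0.456874
Discount per step: exp(-r*dt) = 0.993356
Stock lattice S(k, i) with i counting down-moves:
  k=0: S(0,0) = 0.9600
  k=1: S(1,0) = 1.2094; S(1,1) = 0.7620
  k=2: S(2,0) = 1.5236; S(2,1) = 0.9600; S(2,2) = 0.6049
  k=3: S(3,0) = 1.9194; S(3,1) = 1.2094; S(3,2) = 0.7620; S(3,3) = 0.4802
Terminal payoffs V(N, i) = max(S_T - K, 0):
  V(3,0) = 0.819373; V(3,1) = 0.109392; V(3,2) = 0.000000; V(3,3) = 0.000000
Backward induction: V(k, i) = exp(-r*dt) * [p * V(k+1, i) + (1-p) * V(k+1, i+1)]; then take max(V_cont, immediate exercise) for American.
  V(2,0) = exp(-r*dt) * [p*0.819373 + (1-p)*0.109392] = 0.430882; exercise = 0.423573; V(2,0) = max -> 0.430882
  V(2,1) = exp(-r*dt) * [p*0.109392 + (1-p)*0.000000] = 0.049647; exercise = 0.000000; V(2,1) = max -> 0.049647
  V(2,2) = exp(-r*dt) * [p*0.000000 + (1-p)*0.000000] = 0.000000; exercise = 0.000000; V(2,2) = max -> 0.000000
  V(1,0) = exp(-r*dt) * [p*0.430882 + (1-p)*0.049647] = 0.222336; exercise = 0.109392; V(1,0) = max -> 0.222336
  V(1,1) = exp(-r*dt) * [p*0.049647 + (1-p)*0.000000] = 0.022531; exercise = 0.000000; V(1,1) = max -> 0.022531
  V(0,0) = exp(-r*dt) * [p*0.222336 + (1-p)*0.022531] = 0.113061; exercise = 0.000000; V(0,0) = max -> 0.113061

Answer: Price = V(0,0) = 0.1131


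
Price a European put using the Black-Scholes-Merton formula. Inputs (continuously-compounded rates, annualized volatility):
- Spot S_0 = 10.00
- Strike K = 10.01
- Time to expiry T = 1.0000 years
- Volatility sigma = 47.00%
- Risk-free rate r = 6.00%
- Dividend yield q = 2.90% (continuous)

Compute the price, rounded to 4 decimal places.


d1 = (ln(S/K) + (r - q + 0.5*sigma^2) * T) / (sigma * sqrt(T)) = 0.29883085
d2 = d1 - sigma * sqrt(T) = -0.17116915
exp(-rT) = 0.94176453; exp(-qT) = 0.97141646
P = K * exp(-rT) * N(-d2) - S_0 * exp(-qT) * N(-d1)
N(-d1) = 0.38253456; N(-d2) = 0.56795462
P = 10.0100 * 0.94176453 * 0.56795462 - 10.0000 * 0.97141646 * 0.38253456 = 1.6381

Answer: Price = 1.6381


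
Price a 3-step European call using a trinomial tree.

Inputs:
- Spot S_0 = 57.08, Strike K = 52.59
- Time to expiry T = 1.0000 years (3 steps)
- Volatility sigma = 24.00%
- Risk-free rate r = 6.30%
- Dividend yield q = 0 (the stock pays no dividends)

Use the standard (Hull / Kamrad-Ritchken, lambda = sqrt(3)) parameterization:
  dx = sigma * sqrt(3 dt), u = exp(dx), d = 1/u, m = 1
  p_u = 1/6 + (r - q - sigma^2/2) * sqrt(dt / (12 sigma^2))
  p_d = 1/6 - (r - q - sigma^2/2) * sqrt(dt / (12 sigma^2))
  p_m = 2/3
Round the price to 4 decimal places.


Answer: Price = V(0,0) = 9.8803

Derivation:
dt = T/N = 0.333333; dx = sigma*sqrt(3*dt) = 0.240000
u = exp(dx) = 1.271249; d = 1/u = 0.786628
p_u = 0.190417, p_m = 0.666667, p_d = 0.142917
Discount per step: exp(-r*dt) = 0.979219
Stock lattice S(k, j) with j the centered position index:
  k=0: S(0,+0) = 57.0800
  k=1: S(1,-1) = 44.9007; S(1,+0) = 57.0800; S(1,+1) = 72.5629
  k=2: S(2,-2) = 35.3202; S(2,-1) = 44.9007; S(2,+0) = 57.0800; S(2,+1) = 72.5629; S(2,+2) = 92.2455
  k=3: S(3,-3) = 27.7838; S(3,-2) = 35.3202; S(3,-1) = 44.9007; S(3,+0) = 57.0800; S(3,+1) = 72.5629; S(3,+2) = 92.2455; S(3,+3) = 117.2670
Terminal payoffs V(N, j) = max(S_T - K, 0):
  V(3,-3) = 0.000000; V(3,-2) = 0.000000; V(3,-1) = 0.000000; V(3,+0) = 4.490000; V(3,+1) = 19.972902; V(3,+2) = 39.655527; V(3,+3) = 64.677048
Backward induction: V(k, j) = exp(-r*dt) * [p_u * V(k+1, j+1) + p_m * V(k+1, j) + p_d * V(k+1, j-1)]
  V(2,-2) = exp(-r*dt) * [p_u*0.000000 + p_m*0.000000 + p_d*0.000000] = 0.000000
  V(2,-1) = exp(-r*dt) * [p_u*4.490000 + p_m*0.000000 + p_d*0.000000] = 0.837204
  V(2,+0) = exp(-r*dt) * [p_u*19.972902 + p_m*4.490000 + p_d*0.000000] = 6.655268
  V(2,+1) = exp(-r*dt) * [p_u*39.655527 + p_m*19.972902 + p_d*4.490000] = 21.061077
  V(2,+2) = exp(-r*dt) * [p_u*64.677048 + p_m*39.655527 + p_d*19.972902] = 40.742428
  V(1,-1) = exp(-r*dt) * [p_u*6.655268 + p_m*0.837204 + p_d*0.000000] = 1.787476
  V(1,+0) = exp(-r*dt) * [p_u*21.061077 + p_m*6.655268 + p_d*0.837204] = 8.388847
  V(1,+1) = exp(-r*dt) * [p_u*40.742428 + p_m*21.061077 + p_d*6.655268] = 22.277138
  V(0,+0) = exp(-r*dt) * [p_u*22.277138 + p_m*8.388847 + p_d*1.787476] = 9.880284


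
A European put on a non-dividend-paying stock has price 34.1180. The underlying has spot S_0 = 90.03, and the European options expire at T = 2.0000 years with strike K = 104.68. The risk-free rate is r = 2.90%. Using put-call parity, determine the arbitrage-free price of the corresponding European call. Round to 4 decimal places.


Put-call parity: C - P = S_0 * exp(-qT) - K * exp(-rT).
S_0 * exp(-qT) = 90.0300 * 1.00000000 = 90.03000000
K * exp(-rT) = 104.6800 * 0.94364995 = 98.78127650
C = P + S*exp(-qT) - K*exp(-rT)
C = 34.1180 + 90.03000000 - 98.78127650 = 25.3667

Answer: Call price = 25.3667


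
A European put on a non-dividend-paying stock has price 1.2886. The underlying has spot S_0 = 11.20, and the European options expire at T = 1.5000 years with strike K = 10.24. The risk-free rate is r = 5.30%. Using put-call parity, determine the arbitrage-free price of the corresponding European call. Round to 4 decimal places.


Answer: Call price = 3.0312

Derivation:
Put-call parity: C - P = S_0 * exp(-qT) - K * exp(-rT).
S_0 * exp(-qT) = 11.2000 * 1.00000000 = 11.20000000
K * exp(-rT) = 10.2400 * 0.92357802 = 9.45743892
C = P + S*exp(-qT) - K*exp(-rT)
C = 1.2886 + 11.20000000 - 9.45743892 = 3.0312


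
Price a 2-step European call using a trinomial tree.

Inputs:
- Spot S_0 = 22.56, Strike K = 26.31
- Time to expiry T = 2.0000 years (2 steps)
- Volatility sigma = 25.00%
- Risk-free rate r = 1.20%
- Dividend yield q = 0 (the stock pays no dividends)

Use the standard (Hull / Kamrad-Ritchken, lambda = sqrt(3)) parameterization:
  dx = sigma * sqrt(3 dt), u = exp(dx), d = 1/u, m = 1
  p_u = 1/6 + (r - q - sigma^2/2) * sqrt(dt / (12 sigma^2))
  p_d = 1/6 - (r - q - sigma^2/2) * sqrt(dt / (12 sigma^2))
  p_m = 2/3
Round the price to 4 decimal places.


dt = T/N = 1.000000; dx = sigma*sqrt(3*dt) = 0.433013
u = exp(dx) = 1.541896; d = 1/u = 0.648552
p_u = 0.144439, p_m = 0.666667, p_d = 0.188895
Discount per step: exp(-r*dt) = 0.988072
Stock lattice S(k, j) with j the centered position index:
  k=0: S(0,+0) = 22.5600
  k=1: S(1,-1) = 14.6313; S(1,+0) = 22.5600; S(1,+1) = 34.7852
  k=2: S(2,-2) = 9.4892; S(2,-1) = 14.6313; S(2,+0) = 22.5600; S(2,+1) = 34.7852; S(2,+2) = 53.6351
Terminal payoffs V(N, j) = max(S_T - K, 0):
  V(2,-2) = 0.000000; V(2,-1) = 0.000000; V(2,+0) = 0.000000; V(2,+1) = 8.475169; V(2,+2) = 27.325107
Backward induction: V(k, j) = exp(-r*dt) * [p_u * V(k+1, j+1) + p_m * V(k+1, j) + p_d * V(k+1, j-1)]
  V(1,-1) = exp(-r*dt) * [p_u*0.000000 + p_m*0.000000 + p_d*0.000000] = 0.000000
  V(1,+0) = exp(-r*dt) * [p_u*8.475169 + p_m*0.000000 + p_d*0.000000] = 1.209540
  V(1,+1) = exp(-r*dt) * [p_u*27.325107 + p_m*8.475169 + p_d*0.000000] = 9.482441
  V(0,+0) = exp(-r*dt) * [p_u*9.482441 + p_m*1.209540 + p_d*0.000000] = 2.150036

Answer: Price = V(0,0) = 2.1500


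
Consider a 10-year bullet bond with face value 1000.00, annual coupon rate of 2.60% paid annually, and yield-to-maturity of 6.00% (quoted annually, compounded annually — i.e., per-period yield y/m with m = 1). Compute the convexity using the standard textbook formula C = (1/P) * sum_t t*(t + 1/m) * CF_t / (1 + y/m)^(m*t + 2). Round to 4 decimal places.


Coupon per period c = face * coupon_rate / m = 26.000000
Periods per year m = 1; per-period yield y/m = 0.060000
Number of cashflows N = 10
Cashflows (t years, CF_t, discount factor 1/(1+y/m)^(m*t), PV):
  t = 1.0000: CF_t = 26.000000, DF = 0.943396, PV = 24.528302
  t = 2.0000: CF_t = 26.000000, DF = 0.889996, PV = 23.139907
  t = 3.0000: CF_t = 26.000000, DF = 0.839619, PV = 21.830101
  t = 4.0000: CF_t = 26.000000, DF = 0.792094, PV = 20.594435
  t = 5.0000: CF_t = 26.000000, DF = 0.747258, PV = 19.428712
  t = 6.0000: CF_t = 26.000000, DF = 0.704961, PV = 18.328974
  t = 7.0000: CF_t = 26.000000, DF = 0.665057, PV = 17.291485
  t = 8.0000: CF_t = 26.000000, DF = 0.627412, PV = 16.312722
  t = 9.0000: CF_t = 26.000000, DF = 0.591898, PV = 15.389360
  t = 10.0000: CF_t = 1026.000000, DF = 0.558395, PV = 572.913041
Price P = sum_t PV_t = 749.757040
Convexity numerator sum_t t*(t + 1/m) * CF_t / (1+y/m)^(m*t + 2):
  t = 1.0000: term = 43.660203
  t = 2.0000: term = 123.566611
  t = 3.0000: term = 233.144550
  t = 4.0000: term = 366.579481
  t = 5.0000: term = 518.744549
  t = 6.0000: term = 685.134310
  t = 7.0000: term = 861.804163
  t = 8.0000: term = 1045.315022
  t = 9.0000: term = 1232.682809
  t = 10.0000: term = 56087.962373
Convexity = (1/P) * sum = 61198.594071 / 749.757040 = 81.624567

Answer: Convexity = 81.6246


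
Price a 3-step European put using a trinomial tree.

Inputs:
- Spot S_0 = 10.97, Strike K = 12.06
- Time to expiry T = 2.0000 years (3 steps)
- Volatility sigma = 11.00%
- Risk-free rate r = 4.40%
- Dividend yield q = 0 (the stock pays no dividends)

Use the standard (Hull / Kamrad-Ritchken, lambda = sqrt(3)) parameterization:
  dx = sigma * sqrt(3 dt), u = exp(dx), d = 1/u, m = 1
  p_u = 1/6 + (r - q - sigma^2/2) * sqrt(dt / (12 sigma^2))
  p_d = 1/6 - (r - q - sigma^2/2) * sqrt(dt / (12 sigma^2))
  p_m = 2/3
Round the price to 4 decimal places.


dt = T/N = 0.666667; dx = sigma*sqrt(3*dt) = 0.155563
u = exp(dx) = 1.168316; d = 1/u = 0.855933
p_u = 0.247984, p_m = 0.666667, p_d = 0.085349
Discount per step: exp(-r*dt) = 0.971093
Stock lattice S(k, j) with j the centered position index:
  k=0: S(0,+0) = 10.9700
  k=1: S(1,-1) = 9.3896; S(1,+0) = 10.9700; S(1,+1) = 12.8164
  k=2: S(2,-2) = 8.0369; S(2,-1) = 9.3896; S(2,+0) = 10.9700; S(2,+1) = 12.8164; S(2,+2) = 14.9736
  k=3: S(3,-3) = 6.8790; S(3,-2) = 8.0369; S(3,-1) = 9.3896; S(3,+0) = 10.9700; S(3,+1) = 12.8164; S(3,+2) = 14.9736; S(3,+3) = 17.4939
Terminal payoffs V(N, j) = max(K - S_T, 0):
  V(3,-3) = 5.180997; V(3,-2) = 4.023149; V(3,-1) = 2.670418; V(3,+0) = 1.090000; V(3,+1) = 0.000000; V(3,+2) = 0.000000; V(3,+3) = 0.000000
Backward induction: V(k, j) = exp(-r*dt) * [p_u * V(k+1, j+1) + p_m * V(k+1, j) + p_d * V(k+1, j-1)]
  V(2,-2) = exp(-r*dt) * [p_u*2.670418 + p_m*4.023149 + p_d*5.180997] = 3.677057
  V(2,-1) = exp(-r*dt) * [p_u*1.090000 + p_m*2.670418 + p_d*4.023149] = 2.324752
  V(2,+0) = exp(-r*dt) * [p_u*0.000000 + p_m*1.090000 + p_d*2.670418] = 0.926991
  V(2,+1) = exp(-r*dt) * [p_u*0.000000 + p_m*0.000000 + p_d*1.090000] = 0.090342
  V(2,+2) = exp(-r*dt) * [p_u*0.000000 + p_m*0.000000 + p_d*0.000000] = 0.000000
  V(1,-1) = exp(-r*dt) * [p_u*0.926991 + p_m*2.324752 + p_d*3.677057] = 2.033029
  V(1,+0) = exp(-r*dt) * [p_u*0.090342 + p_m*0.926991 + p_d*2.324752] = 0.814565
  V(1,+1) = exp(-r*dt) * [p_u*0.000000 + p_m*0.090342 + p_d*0.926991] = 0.135318
  V(0,+0) = exp(-r*dt) * [p_u*0.135318 + p_m*0.814565 + p_d*2.033029] = 0.728434

Answer: Price = V(0,0) = 0.7284


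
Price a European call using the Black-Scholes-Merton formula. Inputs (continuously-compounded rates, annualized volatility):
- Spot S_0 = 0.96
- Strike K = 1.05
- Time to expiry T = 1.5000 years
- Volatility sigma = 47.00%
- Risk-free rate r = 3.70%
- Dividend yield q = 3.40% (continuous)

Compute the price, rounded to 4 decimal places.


Answer: Price = 0.1776

Derivation:
d1 = (ln(S/K) + (r - q + 0.5*sigma^2) * T) / (sigma * sqrt(T)) = 0.13995592
d2 = d1 - sigma * sqrt(T) = -0.43567417
exp(-rT) = 0.94601202; exp(-qT) = 0.95027867
C = S_0 * exp(-qT) * N(d1) - K * exp(-rT) * N(d2)
N(d1) = 0.55565259; N(d2) = 0.33153658
C = 0.9600 * 0.95027867 * 0.55565259 - 1.0500 * 0.94601202 * 0.33153658 = 0.1776


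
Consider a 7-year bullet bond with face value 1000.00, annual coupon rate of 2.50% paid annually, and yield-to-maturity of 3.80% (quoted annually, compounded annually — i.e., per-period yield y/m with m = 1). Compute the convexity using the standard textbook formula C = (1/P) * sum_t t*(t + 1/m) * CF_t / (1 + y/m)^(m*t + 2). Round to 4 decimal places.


Answer: Convexity = 46.8993

Derivation:
Coupon per period c = face * coupon_rate / m = 25.000000
Periods per year m = 1; per-period yield y/m = 0.038000
Number of cashflows N = 7
Cashflows (t years, CF_t, discount factor 1/(1+y/m)^(m*t), PV):
  t = 1.0000: CF_t = 25.000000, DF = 0.963391, PV = 24.084778
  t = 2.0000: CF_t = 25.000000, DF = 0.928122, PV = 23.203062
  t = 3.0000: CF_t = 25.000000, DF = 0.894145, PV = 22.353624
  t = 4.0000: CF_t = 25.000000, DF = 0.861411, PV = 21.535284
  t = 5.0000: CF_t = 25.000000, DF = 0.829876, PV = 20.746901
  t = 6.0000: CF_t = 25.000000, DF = 0.799495, PV = 19.987381
  t = 7.0000: CF_t = 1025.000000, DF = 0.770227, PV = 789.482288
Price P = sum_t PV_t = 921.393318
Convexity numerator sum_t t*(t + 1/m) * CF_t / (1+y/m)^(m*t + 2):
  t = 1.0000: term = 44.707249
  t = 2.0000: term = 129.211701
  t = 3.0000: term = 248.962816
  t = 4.0000: term = 399.747617
  t = 5.0000: term = 577.669966
  t = 6.0000: term = 779.130976
  t = 7.0000: term = 41033.230591
Convexity = (1/P) * sum = 43212.660916 / 921.393318 = 46.899256


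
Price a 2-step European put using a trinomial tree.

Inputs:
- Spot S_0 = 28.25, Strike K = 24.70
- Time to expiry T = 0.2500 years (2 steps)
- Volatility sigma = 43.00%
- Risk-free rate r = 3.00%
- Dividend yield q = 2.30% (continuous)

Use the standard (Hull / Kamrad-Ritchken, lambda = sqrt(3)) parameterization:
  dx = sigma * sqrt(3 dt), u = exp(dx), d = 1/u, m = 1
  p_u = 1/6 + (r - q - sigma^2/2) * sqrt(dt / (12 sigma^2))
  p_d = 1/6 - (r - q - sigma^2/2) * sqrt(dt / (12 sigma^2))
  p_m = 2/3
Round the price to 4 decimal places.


Answer: Price = V(0,0) = 1.0178

Derivation:
dt = T/N = 0.125000; dx = sigma*sqrt(3*dt) = 0.263320
u = exp(dx) = 1.301243; d = 1/u = 0.768496
p_u = 0.146385, p_m = 0.666667, p_d = 0.186949
Discount per step: exp(-r*dt) = 0.996257
Stock lattice S(k, j) with j the centered position index:
  k=0: S(0,+0) = 28.2500
  k=1: S(1,-1) = 21.7100; S(1,+0) = 28.2500; S(1,+1) = 36.7601
  k=2: S(2,-2) = 16.6840; S(2,-1) = 21.7100; S(2,+0) = 28.2500; S(2,+1) = 36.7601; S(2,+2) = 47.8339
Terminal payoffs V(N, j) = max(K - S_T, 0):
  V(2,-2) = 8.015950; V(2,-1) = 2.989993; V(2,+0) = 0.000000; V(2,+1) = 0.000000; V(2,+2) = 0.000000
Backward induction: V(k, j) = exp(-r*dt) * [p_u * V(k+1, j+1) + p_m * V(k+1, j) + p_d * V(k+1, j-1)]
  V(1,-1) = exp(-r*dt) * [p_u*0.000000 + p_m*2.989993 + p_d*8.015950] = 3.478829
  V(1,+0) = exp(-r*dt) * [p_u*0.000000 + p_m*0.000000 + p_d*2.989993] = 0.556883
  V(1,+1) = exp(-r*dt) * [p_u*0.000000 + p_m*0.000000 + p_d*0.000000] = 0.000000
  V(0,+0) = exp(-r*dt) * [p_u*0.000000 + p_m*0.556883 + p_d*3.478829] = 1.017793


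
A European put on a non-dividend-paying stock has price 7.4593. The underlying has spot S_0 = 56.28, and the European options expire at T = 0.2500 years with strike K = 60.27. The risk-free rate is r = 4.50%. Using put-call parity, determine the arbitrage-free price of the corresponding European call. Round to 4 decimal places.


Put-call parity: C - P = S_0 * exp(-qT) - K * exp(-rT).
S_0 * exp(-qT) = 56.2800 * 1.00000000 = 56.28000000
K * exp(-rT) = 60.2700 * 0.98881304 = 59.59576220
C = P + S*exp(-qT) - K*exp(-rT)
C = 7.4593 + 56.28000000 - 59.59576220 = 4.1435

Answer: Call price = 4.1435


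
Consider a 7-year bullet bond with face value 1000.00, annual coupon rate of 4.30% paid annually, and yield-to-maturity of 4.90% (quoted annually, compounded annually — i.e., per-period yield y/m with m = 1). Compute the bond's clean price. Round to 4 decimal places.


Answer: Price = 965.1556

Derivation:
Coupon per period c = face * coupon_rate / m = 43.000000
Periods per year m = 1; per-period yield y/m = 0.049000
Number of cashflows N = 7
Cashflows (t years, CF_t, discount factor 1/(1+y/m)^(m*t), PV):
  t = 1.0000: CF_t = 43.000000, DF = 0.953289, PV = 40.991420
  t = 2.0000: CF_t = 43.000000, DF = 0.908760, PV = 39.076664
  t = 3.0000: CF_t = 43.000000, DF = 0.866310, PV = 37.251348
  t = 4.0000: CF_t = 43.000000, DF = 0.825844, PV = 35.511294
  t = 5.0000: CF_t = 43.000000, DF = 0.787268, PV = 33.852521
  t = 6.0000: CF_t = 43.000000, DF = 0.750494, PV = 32.271231
  t = 7.0000: CF_t = 1043.000000, DF = 0.715437, PV = 746.201111
Price P = sum_t PV_t = 965.155589


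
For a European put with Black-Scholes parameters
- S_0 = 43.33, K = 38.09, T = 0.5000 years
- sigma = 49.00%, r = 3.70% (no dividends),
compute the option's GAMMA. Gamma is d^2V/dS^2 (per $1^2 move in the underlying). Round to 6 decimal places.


Answer: Gamma = 0.022214

Derivation:
d1 = 0.5986408011; d2 = 0.2521584783
phi(d1) = 0.3334961568; exp(-qT) = 1.0000000000; exp(-rT) = 0.9816700746
Gamma = exp(-qT) * phi(d1) / (S * sigma * sqrt(T)) = 1.0000000000 * 0.3334961568 / (43.3300 * 0.4900 * 0.7071067812) = 0.022214


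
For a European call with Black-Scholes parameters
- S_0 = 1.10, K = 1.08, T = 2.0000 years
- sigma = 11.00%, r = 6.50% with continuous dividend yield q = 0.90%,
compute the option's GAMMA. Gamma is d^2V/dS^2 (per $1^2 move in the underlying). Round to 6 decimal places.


Answer: Gamma = 1.505615

Derivation:
d1 = 0.9156977448; d2 = 0.7601342529
phi(d1) = 0.2623201137; exp(-qT) = 0.9821610324; exp(-rT) = 0.8780954309
Gamma = exp(-qT) * phi(d1) / (S * sigma * sqrt(T)) = 0.9821610324 * 0.2623201137 / (1.1000 * 0.1100 * 1.4142135624) = 1.505615


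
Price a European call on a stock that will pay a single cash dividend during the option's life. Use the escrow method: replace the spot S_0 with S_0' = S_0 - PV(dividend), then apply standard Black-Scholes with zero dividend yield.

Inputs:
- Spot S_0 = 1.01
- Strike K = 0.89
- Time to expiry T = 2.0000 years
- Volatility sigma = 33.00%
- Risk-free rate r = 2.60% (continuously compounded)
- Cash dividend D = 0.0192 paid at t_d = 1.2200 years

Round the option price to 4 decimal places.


PV(D) = D * exp(-r * t_d) = 0.0192 * 0.96877780 = 0.01860053
S_0' = S_0 - PV(D) = 1.0100 - 0.01860053 = 0.99139947
d1 = (ln(S_0'/K) + (r + sigma^2/2)*T) / (sigma*sqrt(T)) = 0.57596222
d2 = d1 - sigma*sqrt(T) = 0.10927175
exp(-rT) = 0.94932887
N(d1) = 0.71767964; N(d2) = 0.54350652
C = S_0' * N(d1) - K * exp(-rT) * N(d2) = 0.99139947 * 0.71767964 - 0.8900 * 0.94932887 * 0.54350652 = 0.2523

Answer: Price = 0.2523


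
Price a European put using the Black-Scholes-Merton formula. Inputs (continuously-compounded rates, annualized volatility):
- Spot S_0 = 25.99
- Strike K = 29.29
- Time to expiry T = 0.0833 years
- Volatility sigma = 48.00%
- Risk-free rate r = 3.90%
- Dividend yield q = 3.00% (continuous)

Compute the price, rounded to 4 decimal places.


d1 = (ln(S/K) + (r - q + 0.5*sigma^2) * T) / (sigma * sqrt(T)) = -0.78815743
d2 = d1 - sigma * sqrt(T) = -0.92669377
exp(-rT) = 0.99675657; exp(-qT) = 0.99750412
P = K * exp(-rT) * N(-d2) - S_0 * exp(-qT) * N(-d1)
N(-d1) = 0.78469769; N(-d2) = 0.82295722
P = 29.2900 * 0.99675657 * 0.82295722 - 25.9900 * 0.99750412 * 0.78469769 = 3.6828

Answer: Price = 3.6828


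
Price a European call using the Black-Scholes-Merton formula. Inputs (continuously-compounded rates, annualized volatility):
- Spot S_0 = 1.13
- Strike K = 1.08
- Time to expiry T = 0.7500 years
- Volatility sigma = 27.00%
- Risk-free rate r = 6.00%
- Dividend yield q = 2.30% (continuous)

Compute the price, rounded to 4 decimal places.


d1 = (ln(S/K) + (r - q + 0.5*sigma^2) * T) / (sigma * sqrt(T)) = 0.42913843
d2 = d1 - sigma * sqrt(T) = 0.19531157
exp(-rT) = 0.95599748; exp(-qT) = 0.98289793
C = S_0 * exp(-qT) * N(d1) - K * exp(-rT) * N(d2)
N(d1) = 0.66608876; N(d2) = 0.57742548
C = 1.1300 * 0.98289793 * 0.66608876 - 1.0800 * 0.95599748 * 0.57742548 = 0.1436

Answer: Price = 0.1436


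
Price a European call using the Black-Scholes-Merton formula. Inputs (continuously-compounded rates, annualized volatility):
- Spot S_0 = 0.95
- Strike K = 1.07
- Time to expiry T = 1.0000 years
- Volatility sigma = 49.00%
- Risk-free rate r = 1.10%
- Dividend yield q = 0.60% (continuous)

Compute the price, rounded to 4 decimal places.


Answer: Price = 0.1419

Derivation:
d1 = (ln(S/K) + (r - q + 0.5*sigma^2) * T) / (sigma * sqrt(T)) = 0.01244501
d2 = d1 - sigma * sqrt(T) = -0.47755499
exp(-rT) = 0.98906028; exp(-qT) = 0.99401796
C = S_0 * exp(-qT) * N(d1) - K * exp(-rT) * N(d2)
N(d1) = 0.50496471; N(d2) = 0.31648349
C = 0.9500 * 0.99401796 * 0.50496471 - 1.0700 * 0.98906028 * 0.31648349 = 0.1419


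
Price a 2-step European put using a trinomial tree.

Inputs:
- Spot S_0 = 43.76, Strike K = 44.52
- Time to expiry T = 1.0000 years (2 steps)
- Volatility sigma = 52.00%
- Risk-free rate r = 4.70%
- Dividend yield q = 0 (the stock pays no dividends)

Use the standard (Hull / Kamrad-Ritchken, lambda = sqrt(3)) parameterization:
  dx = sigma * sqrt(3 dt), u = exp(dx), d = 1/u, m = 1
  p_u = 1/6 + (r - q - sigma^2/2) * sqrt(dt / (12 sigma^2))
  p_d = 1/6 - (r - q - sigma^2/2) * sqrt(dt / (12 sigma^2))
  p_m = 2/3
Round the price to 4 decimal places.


dt = T/N = 0.500000; dx = sigma*sqrt(3*dt) = 0.636867
u = exp(dx) = 1.890549; d = 1/u = 0.528947
p_u = 0.132044, p_m = 0.666667, p_d = 0.201289
Discount per step: exp(-r*dt) = 0.976774
Stock lattice S(k, j) with j the centered position index:
  k=0: S(0,+0) = 43.7600
  k=1: S(1,-1) = 23.1467; S(1,+0) = 43.7600; S(1,+1) = 82.7304
  k=2: S(2,-2) = 12.2434; S(2,-1) = 23.1467; S(2,+0) = 43.7600; S(2,+1) = 82.7304; S(2,+2) = 156.4059
Terminal payoffs V(N, j) = max(K - S_T, 0):
  V(2,-2) = 32.276619; V(2,-1) = 21.373286; V(2,+0) = 0.760000; V(2,+1) = 0.000000; V(2,+2) = 0.000000
Backward induction: V(k, j) = exp(-r*dt) * [p_u * V(k+1, j+1) + p_m * V(k+1, j) + p_d * V(k+1, j-1)]
  V(1,-1) = exp(-r*dt) * [p_u*0.760000 + p_m*21.373286 + p_d*32.276619] = 20.361974
  V(1,+0) = exp(-r*dt) * [p_u*0.000000 + p_m*0.760000 + p_d*21.373286] = 4.697188
  V(1,+1) = exp(-r*dt) * [p_u*0.000000 + p_m*0.000000 + p_d*0.760000] = 0.149427
  V(0,+0) = exp(-r*dt) * [p_u*0.149427 + p_m*4.697188 + p_d*20.361974] = 7.081452

Answer: Price = V(0,0) = 7.0815


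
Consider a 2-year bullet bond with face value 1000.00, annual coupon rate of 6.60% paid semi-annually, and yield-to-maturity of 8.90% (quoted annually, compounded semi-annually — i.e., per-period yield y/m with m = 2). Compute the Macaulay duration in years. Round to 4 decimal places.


Coupon per period c = face * coupon_rate / m = 33.000000
Periods per year m = 2; per-period yield y/m = 0.044500
Number of cashflows N = 4
Cashflows (t years, CF_t, discount factor 1/(1+y/m)^(m*t), PV):
  t = 0.5000: CF_t = 33.000000, DF = 0.957396, PV = 31.594064
  t = 1.0000: CF_t = 33.000000, DF = 0.916607, PV = 30.248027
  t = 1.5000: CF_t = 33.000000, DF = 0.877556, PV = 28.959336
  t = 2.0000: CF_t = 1033.000000, DF = 0.840168, PV = 867.893717
Price P = sum_t PV_t = 958.695144
Macaulay numerator sum_t t * PV_t:
  t * PV_t at t = 0.5000: 15.797032
  t * PV_t at t = 1.0000: 30.248027
  t * PV_t at t = 1.5000: 43.439005
  t * PV_t at t = 2.0000: 1735.787434
Macaulay duration D = (sum_t t * PV_t) / P = 1825.271497 / 958.695144 = 1.903912

Answer: Macaulay duration = 1.9039 years


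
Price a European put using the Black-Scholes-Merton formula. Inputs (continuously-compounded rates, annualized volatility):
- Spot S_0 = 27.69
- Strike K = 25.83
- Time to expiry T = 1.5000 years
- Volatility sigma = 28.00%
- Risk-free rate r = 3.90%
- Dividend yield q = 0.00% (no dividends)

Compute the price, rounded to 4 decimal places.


d1 = (ln(S/K) + (r - q + 0.5*sigma^2) * T) / (sigma * sqrt(T)) = 0.54482114
d2 = d1 - sigma * sqrt(T) = 0.20189257
exp(-rT) = 0.94317824; exp(-qT) = 1.00000000
P = K * exp(-rT) * N(-d2) - S_0 * exp(-qT) * N(-d1)
N(-d1) = 0.29293827; N(-d2) = 0.42000035
P = 25.8300 * 0.94317824 * 0.42000035 - 27.6900 * 1.00000000 * 0.29293827 = 2.1207

Answer: Price = 2.1207


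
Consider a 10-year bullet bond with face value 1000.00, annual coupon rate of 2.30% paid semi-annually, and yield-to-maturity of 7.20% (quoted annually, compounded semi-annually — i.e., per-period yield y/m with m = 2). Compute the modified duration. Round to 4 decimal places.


Coupon per period c = face * coupon_rate / m = 11.500000
Periods per year m = 2; per-period yield y/m = 0.036000
Number of cashflows N = 20
Cashflows (t years, CF_t, discount factor 1/(1+y/m)^(m*t), PV):
  t = 0.5000: CF_t = 11.500000, DF = 0.965251, PV = 11.100386
  t = 1.0000: CF_t = 11.500000, DF = 0.931709, PV = 10.714658
  t = 1.5000: CF_t = 11.500000, DF = 0.899333, PV = 10.342334
  t = 2.0000: CF_t = 11.500000, DF = 0.868082, PV = 9.982948
  t = 2.5000: CF_t = 11.500000, DF = 0.837917, PV = 9.636050
  t = 3.0000: CF_t = 11.500000, DF = 0.808801, PV = 9.301207
  t = 3.5000: CF_t = 11.500000, DF = 0.780696, PV = 8.977999
  t = 4.0000: CF_t = 11.500000, DF = 0.753567, PV = 8.666022
  t = 4.5000: CF_t = 11.500000, DF = 0.727381, PV = 8.364886
  t = 5.0000: CF_t = 11.500000, DF = 0.702106, PV = 8.074215
  t = 5.5000: CF_t = 11.500000, DF = 0.677708, PV = 7.793643
  t = 6.0000: CF_t = 11.500000, DF = 0.654158, PV = 7.522822
  t = 6.5000: CF_t = 11.500000, DF = 0.631427, PV = 7.261411
  t = 7.0000: CF_t = 11.500000, DF = 0.609486, PV = 7.009084
  t = 7.5000: CF_t = 11.500000, DF = 0.588307, PV = 6.765525
  t = 8.0000: CF_t = 11.500000, DF = 0.567863, PV = 6.530430
  t = 8.5000: CF_t = 11.500000, DF = 0.548131, PV = 6.303504
  t = 9.0000: CF_t = 11.500000, DF = 0.529084, PV = 6.084463
  t = 9.5000: CF_t = 11.500000, DF = 0.510699, PV = 5.873034
  t = 10.0000: CF_t = 1011.500000, DF = 0.492952, PV = 498.621245
Price P = sum_t PV_t = 654.925867
First compute Macaulay numerator sum_t t * PV_t:
  t * PV_t at t = 0.5000: 5.550193
  t * PV_t at t = 1.0000: 10.714658
  t * PV_t at t = 1.5000: 15.513502
  t * PV_t at t = 2.0000: 19.965896
  t * PV_t at t = 2.5000: 24.090126
  t * PV_t at t = 3.0000: 27.903621
  t * PV_t at t = 3.5000: 31.422996
  t * PV_t at t = 4.0000: 34.664089
  t * PV_t at t = 4.5000: 37.641988
  t * PV_t at t = 5.0000: 40.371073
  t * PV_t at t = 5.5000: 42.865039
  t * PV_t at t = 6.0000: 45.136931
  t * PV_t at t = 6.5000: 47.199172
  t * PV_t at t = 7.0000: 49.063588
  t * PV_t at t = 7.5000: 50.741438
  t * PV_t at t = 8.0000: 52.243437
  t * PV_t at t = 8.5000: 53.579780
  t * PV_t at t = 9.0000: 54.760166
  t * PV_t at t = 9.5000: 55.793819
  t * PV_t at t = 10.0000: 4986.212452
Macaulay duration D = 5685.433964 / 654.925867 = 8.681034
Modified duration = D / (1 + y/m) = 8.681034 / (1 + 0.036000) = 8.379377

Answer: Modified duration = 8.3794


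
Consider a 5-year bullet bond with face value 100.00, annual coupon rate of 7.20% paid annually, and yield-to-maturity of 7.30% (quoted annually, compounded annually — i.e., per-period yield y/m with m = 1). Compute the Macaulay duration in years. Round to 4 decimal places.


Answer: Macaulay duration = 4.3705 years

Derivation:
Coupon per period c = face * coupon_rate / m = 7.200000
Periods per year m = 1; per-period yield y/m = 0.073000
Number of cashflows N = 5
Cashflows (t years, CF_t, discount factor 1/(1+y/m)^(m*t), PV):
  t = 1.0000: CF_t = 7.200000, DF = 0.931966, PV = 6.710158
  t = 2.0000: CF_t = 7.200000, DF = 0.868561, PV = 6.253643
  t = 3.0000: CF_t = 7.200000, DF = 0.809470, PV = 5.828185
  t = 4.0000: CF_t = 7.200000, DF = 0.754399, PV = 5.431673
  t = 5.0000: CF_t = 107.200000, DF = 0.703075, PV = 75.369594
Price P = sum_t PV_t = 99.593253
Macaulay numerator sum_t t * PV_t:
  t * PV_t at t = 1.0000: 6.710158
  t * PV_t at t = 2.0000: 12.507285
  t * PV_t at t = 3.0000: 17.484555
  t * PV_t at t = 4.0000: 21.726692
  t * PV_t at t = 5.0000: 376.847970
Macaulay duration D = (sum_t t * PV_t) / P = 435.276660 / 99.593253 = 4.370544


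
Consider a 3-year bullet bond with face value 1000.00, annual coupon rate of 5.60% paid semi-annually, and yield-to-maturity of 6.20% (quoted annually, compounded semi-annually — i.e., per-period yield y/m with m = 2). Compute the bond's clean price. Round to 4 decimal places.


Answer: Price = 983.8022

Derivation:
Coupon per period c = face * coupon_rate / m = 28.000000
Periods per year m = 2; per-period yield y/m = 0.031000
Number of cashflows N = 6
Cashflows (t years, CF_t, discount factor 1/(1+y/m)^(m*t), PV):
  t = 0.5000: CF_t = 28.000000, DF = 0.969932, PV = 27.158099
  t = 1.0000: CF_t = 28.000000, DF = 0.940768, PV = 26.341512
  t = 1.5000: CF_t = 28.000000, DF = 0.912481, PV = 25.549478
  t = 2.0000: CF_t = 28.000000, DF = 0.885045, PV = 24.781259
  t = 2.5000: CF_t = 28.000000, DF = 0.858434, PV = 24.036139
  t = 3.0000: CF_t = 1028.000000, DF = 0.832622, PV = 855.935665
Price P = sum_t PV_t = 983.802152


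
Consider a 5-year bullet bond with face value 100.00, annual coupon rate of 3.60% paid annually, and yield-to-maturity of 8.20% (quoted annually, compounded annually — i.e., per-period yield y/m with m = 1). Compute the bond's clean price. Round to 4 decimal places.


Answer: Price = 81.7299

Derivation:
Coupon per period c = face * coupon_rate / m = 3.600000
Periods per year m = 1; per-period yield y/m = 0.082000
Number of cashflows N = 5
Cashflows (t years, CF_t, discount factor 1/(1+y/m)^(m*t), PV):
  t = 1.0000: CF_t = 3.600000, DF = 0.924214, PV = 3.327172
  t = 2.0000: CF_t = 3.600000, DF = 0.854172, PV = 3.075020
  t = 3.0000: CF_t = 3.600000, DF = 0.789438, PV = 2.841978
  t = 4.0000: CF_t = 3.600000, DF = 0.729610, PV = 2.626597
  t = 5.0000: CF_t = 103.600000, DF = 0.674316, PV = 69.859175
Price P = sum_t PV_t = 81.729942


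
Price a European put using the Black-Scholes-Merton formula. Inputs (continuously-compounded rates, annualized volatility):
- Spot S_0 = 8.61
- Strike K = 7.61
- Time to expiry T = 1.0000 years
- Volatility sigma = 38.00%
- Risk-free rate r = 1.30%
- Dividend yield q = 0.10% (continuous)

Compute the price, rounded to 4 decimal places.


d1 = (ln(S/K) + (r - q + 0.5*sigma^2) * T) / (sigma * sqrt(T)) = 0.54647670
d2 = d1 - sigma * sqrt(T) = 0.16647670
exp(-rT) = 0.98708414; exp(-qT) = 0.99900050
P = K * exp(-rT) * N(-d2) - S_0 * exp(-qT) * N(-d1)
N(-d1) = 0.29236915; N(-d2) = 0.43389091
P = 7.6100 * 0.98708414 * 0.43389091 - 8.6100 * 0.99900050 * 0.29236915 = 0.7445

Answer: Price = 0.7445


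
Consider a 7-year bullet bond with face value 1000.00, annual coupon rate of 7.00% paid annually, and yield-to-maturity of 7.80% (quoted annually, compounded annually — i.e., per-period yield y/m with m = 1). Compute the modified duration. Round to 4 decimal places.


Coupon per period c = face * coupon_rate / m = 70.000000
Periods per year m = 1; per-period yield y/m = 0.078000
Number of cashflows N = 7
Cashflows (t years, CF_t, discount factor 1/(1+y/m)^(m*t), PV):
  t = 1.0000: CF_t = 70.000000, DF = 0.927644, PV = 64.935065
  t = 2.0000: CF_t = 70.000000, DF = 0.860523, PV = 60.236609
  t = 3.0000: CF_t = 70.000000, DF = 0.798259, PV = 55.878116
  t = 4.0000: CF_t = 70.000000, DF = 0.740500, PV = 51.834987
  t = 5.0000: CF_t = 70.000000, DF = 0.686920, PV = 48.084404
  t = 6.0000: CF_t = 70.000000, DF = 0.637217, PV = 44.605198
  t = 7.0000: CF_t = 1070.000000, DF = 0.591111, PV = 632.488235
Price P = sum_t PV_t = 958.062615
First compute Macaulay numerator sum_t t * PV_t:
  t * PV_t at t = 1.0000: 64.935065
  t * PV_t at t = 2.0000: 120.473219
  t * PV_t at t = 3.0000: 167.634349
  t * PV_t at t = 4.0000: 207.339949
  t * PV_t at t = 5.0000: 240.422019
  t * PV_t at t = 6.0000: 267.631190
  t * PV_t at t = 7.0000: 4427.417647
Macaulay duration D = 5495.853438 / 958.062615 = 5.736424
Modified duration = D / (1 + y/m) = 5.736424 / (1 + 0.078000) = 5.321358

Answer: Modified duration = 5.3214


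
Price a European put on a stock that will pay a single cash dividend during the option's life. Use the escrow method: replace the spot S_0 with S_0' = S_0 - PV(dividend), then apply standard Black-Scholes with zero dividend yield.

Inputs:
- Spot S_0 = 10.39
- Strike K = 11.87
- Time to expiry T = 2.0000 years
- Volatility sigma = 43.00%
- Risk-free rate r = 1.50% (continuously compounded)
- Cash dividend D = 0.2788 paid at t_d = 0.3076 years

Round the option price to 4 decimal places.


Answer: Price = 3.3446

Derivation:
PV(D) = D * exp(-r * t_d) = 0.2788 * 0.99539663 = 0.27751658
S_0' = S_0 - PV(D) = 10.3900 - 0.27751658 = 10.11248342
d1 = (ln(S_0'/K) + (r + sigma^2/2)*T) / (sigma*sqrt(T)) = 0.08987892
d2 = d1 - sigma*sqrt(T) = -0.51823291
exp(-rT) = 0.97044553
N(-d1) = 0.46419172; N(-d2) = 0.69785211
P = K * exp(-rT) * N(-d2) - S_0' * N(-d1) = 11.8700 * 0.97044553 * 0.69785211 - 10.11248342 * 0.46419172 = 3.3446


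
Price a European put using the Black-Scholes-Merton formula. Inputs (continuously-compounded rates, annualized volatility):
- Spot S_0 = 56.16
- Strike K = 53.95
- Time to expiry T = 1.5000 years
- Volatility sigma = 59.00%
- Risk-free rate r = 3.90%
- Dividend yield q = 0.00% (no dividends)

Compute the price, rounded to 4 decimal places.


d1 = (ln(S/K) + (r - q + 0.5*sigma^2) * T) / (sigma * sqrt(T)) = 0.49781668
d2 = d1 - sigma * sqrt(T) = -0.22478280
exp(-rT) = 0.94317824; exp(-qT) = 1.00000000
P = K * exp(-rT) * N(-d2) - S_0 * exp(-qT) * N(-d1)
N(-d1) = 0.30930663; N(-d2) = 0.58892588
P = 53.9500 * 0.94317824 * 0.58892588 - 56.1600 * 1.00000000 * 0.30930663 = 12.5965

Answer: Price = 12.5965


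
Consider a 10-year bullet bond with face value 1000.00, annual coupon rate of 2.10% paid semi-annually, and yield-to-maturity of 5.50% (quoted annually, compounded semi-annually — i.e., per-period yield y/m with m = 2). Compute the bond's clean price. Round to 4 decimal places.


Answer: Price = 741.1367

Derivation:
Coupon per period c = face * coupon_rate / m = 10.500000
Periods per year m = 2; per-period yield y/m = 0.027500
Number of cashflows N = 20
Cashflows (t years, CF_t, discount factor 1/(1+y/m)^(m*t), PV):
  t = 0.5000: CF_t = 10.500000, DF = 0.973236, PV = 10.218978
  t = 1.0000: CF_t = 10.500000, DF = 0.947188, PV = 9.945477
  t = 1.5000: CF_t = 10.500000, DF = 0.921838, PV = 9.679297
  t = 2.0000: CF_t = 10.500000, DF = 0.897166, PV = 9.420240
  t = 2.5000: CF_t = 10.500000, DF = 0.873154, PV = 9.168117
  t = 3.0000: CF_t = 10.500000, DF = 0.849785, PV = 8.922742
  t = 3.5000: CF_t = 10.500000, DF = 0.827041, PV = 8.683933
  t = 4.0000: CF_t = 10.500000, DF = 0.804906, PV = 8.451517
  t = 4.5000: CF_t = 10.500000, DF = 0.783364, PV = 8.225320
  t = 5.0000: CF_t = 10.500000, DF = 0.762398, PV = 8.005178
  t = 5.5000: CF_t = 10.500000, DF = 0.741993, PV = 7.790928
  t = 6.0000: CF_t = 10.500000, DF = 0.722134, PV = 7.582411
  t = 6.5000: CF_t = 10.500000, DF = 0.702807, PV = 7.379476
  t = 7.0000: CF_t = 10.500000, DF = 0.683997, PV = 7.181971
  t = 7.5000: CF_t = 10.500000, DF = 0.665691, PV = 6.989753
  t = 8.0000: CF_t = 10.500000, DF = 0.647874, PV = 6.802680
  t = 8.5000: CF_t = 10.500000, DF = 0.630535, PV = 6.620613
  t = 9.0000: CF_t = 10.500000, DF = 0.613659, PV = 6.443419
  t = 9.5000: CF_t = 10.500000, DF = 0.597235, PV = 6.270967
  t = 10.0000: CF_t = 1010.500000, DF = 0.581251, PV = 587.353697
Price P = sum_t PV_t = 741.136714


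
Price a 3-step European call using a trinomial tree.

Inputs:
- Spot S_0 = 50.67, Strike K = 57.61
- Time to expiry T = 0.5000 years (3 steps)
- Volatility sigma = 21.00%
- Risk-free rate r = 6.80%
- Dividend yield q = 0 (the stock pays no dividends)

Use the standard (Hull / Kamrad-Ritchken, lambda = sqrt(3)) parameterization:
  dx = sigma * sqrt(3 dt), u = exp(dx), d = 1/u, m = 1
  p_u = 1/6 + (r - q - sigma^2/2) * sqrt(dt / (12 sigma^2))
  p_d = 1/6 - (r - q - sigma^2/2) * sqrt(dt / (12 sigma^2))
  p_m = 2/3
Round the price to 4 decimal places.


Answer: Price = V(0,0) = 1.2140

Derivation:
dt = T/N = 0.166667; dx = sigma*sqrt(3*dt) = 0.148492
u = exp(dx) = 1.160084; d = 1/u = 0.862007
p_u = 0.192454, p_m = 0.666667, p_d = 0.140880
Discount per step: exp(-r*dt) = 0.988731
Stock lattice S(k, j) with j the centered position index:
  k=0: S(0,+0) = 50.6700
  k=1: S(1,-1) = 43.6779; S(1,+0) = 50.6700; S(1,+1) = 58.7815
  k=2: S(2,-2) = 37.6506; S(2,-1) = 43.6779; S(2,+0) = 50.6700; S(2,+1) = 58.7815; S(2,+2) = 68.1914
  k=3: S(3,-3) = 32.4551; S(3,-2) = 37.6506; S(3,-1) = 43.6779; S(3,+0) = 50.6700; S(3,+1) = 58.7815; S(3,+2) = 68.1914; S(3,+3) = 79.1078
Terminal payoffs V(N, j) = max(S_T - K, 0):
  V(3,-3) = 0.000000; V(3,-2) = 0.000000; V(3,-1) = 0.000000; V(3,+0) = 0.000000; V(3,+1) = 1.171457; V(3,+2) = 10.581428; V(3,+3) = 21.497785
Backward induction: V(k, j) = exp(-r*dt) * [p_u * V(k+1, j+1) + p_m * V(k+1, j) + p_d * V(k+1, j-1)]
  V(2,-2) = exp(-r*dt) * [p_u*0.000000 + p_m*0.000000 + p_d*0.000000] = 0.000000
  V(2,-1) = exp(-r*dt) * [p_u*0.000000 + p_m*0.000000 + p_d*0.000000] = 0.000000
  V(2,+0) = exp(-r*dt) * [p_u*1.171457 + p_m*0.000000 + p_d*0.000000] = 0.222910
  V(2,+1) = exp(-r*dt) * [p_u*10.581428 + p_m*1.171457 + p_d*0.000000] = 2.785655
  V(2,+2) = exp(-r*dt) * [p_u*21.497785 + p_m*10.581428 + p_d*1.171457] = 11.228664
  V(1,-1) = exp(-r*dt) * [p_u*0.222910 + p_m*0.000000 + p_d*0.000000] = 0.042416
  V(1,+0) = exp(-r*dt) * [p_u*2.785655 + p_m*0.222910 + p_d*0.000000] = 0.677000
  V(1,+1) = exp(-r*dt) * [p_u*11.228664 + p_m*2.785655 + p_d*0.222910] = 4.003869
  V(0,+0) = exp(-r*dt) * [p_u*4.003869 + p_m*0.677000 + p_d*0.042416] = 1.214031
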